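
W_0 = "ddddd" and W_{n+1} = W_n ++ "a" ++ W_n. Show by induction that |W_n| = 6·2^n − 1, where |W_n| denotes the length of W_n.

Base case: |W_0| = 5, and 6·2^0 − 1 = 5.
Assume |W_m| = 6·2^m − 1.
Then |W_{m+1}| = |W_m| + 1 + |W_m| = 2|W_m| + 1 = 2(6·2^m − 1) + 1 = 6·2^{m+1} − 2 + 1 = 6·2^{m+1} − 1.
By induction, |W_n| = 6·2^n − 1 for all n ≥ 0.

|W_n| = 6·2^n − 1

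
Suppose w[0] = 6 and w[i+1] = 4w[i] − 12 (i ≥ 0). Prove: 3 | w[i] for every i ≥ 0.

Base case: w[0] = 6 = 3·2, so 3 | w[0].
Assume 3 | w[r], so w[r] = 3t for some integer t.
Then w[r+1] = 4w[r] − 12 = 4·(3t) − 12 = 3(4t − 4), so 3 | w[r+1].
This completes the inductive step, so 3 | w[i] for all i ≥ 0.

3 | w[i]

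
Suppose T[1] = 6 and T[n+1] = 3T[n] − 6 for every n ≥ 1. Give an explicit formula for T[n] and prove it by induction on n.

Claim: T[n] = 3^n + 3.

Base case: T[1] = 6, and 3^1 + 3 = 3 + 3 = 6.
Assume T[j] = 3^j + 3 for some j ≥ 1.
Then T[j+1] = 3T[j] − 6 = 3·(3^j + 3) − 6 = 3^{j+1} + 9 − 6 = 3^{j+1} + 3.
Hence T[n] = 3^n + 3 for every n ≥ 1, by induction.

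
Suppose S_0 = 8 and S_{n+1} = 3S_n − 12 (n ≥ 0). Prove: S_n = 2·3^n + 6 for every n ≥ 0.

Base case: S_0 = 8, and 2·3^0 + 6 = 2 + 6 = 8.
Assume S_j = 2·3^j + 6 for some j ≥ 0.
Then S_{j+1} = 3S_j − 12 = 3·(2·3^j + 6) − 12 = 6·3^j + 18 − 12 = 2·3^{j+1} + 6.
This completes the inductive step, so S_n = 2·3^n + 6 for all n ≥ 0.

S_n = 2·3^n + 6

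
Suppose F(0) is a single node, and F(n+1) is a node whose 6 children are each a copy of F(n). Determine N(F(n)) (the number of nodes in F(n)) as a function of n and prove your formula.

Claim: N(F(n)) = (6^{n+1} − 1)/5.

Base case: N(F(0)) = 1, and (6^{0+1} − 1)/5 = 1.
Assume N(F(k)) = (6^{k+1} − 1)/5.
Then N(F(k+1)) = 1 + 6N(F(k)) = 1 + 6·(6^{k+1} − 1)/5 = 1 + (6^{k+2} − 6)/5 = (5 + 6^{k+2} − 6)/5 = (6^{k+2} − 1)/5.
This completes the inductive step, so N(F(n)) = (6^{n+1} − 1)/5 for all n ≥ 0.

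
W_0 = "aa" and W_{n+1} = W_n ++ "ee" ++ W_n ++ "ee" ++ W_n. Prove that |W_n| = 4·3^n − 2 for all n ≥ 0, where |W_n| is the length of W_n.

Base case: |W_0| = 2, and 4·3^0 − 2 = 2.
Assume |W_j| = 4·3^j − 2.
Then |W_{j+1}| = 3|W_j| + 4 = 3(4·3^j − 2) + 4 = 4·3^{j+1} − 6 + 4 = 4·3^{j+1} − 2.
So the formula holds for j+1, and by induction |W_n| = 4·3^n − 2 for all n ≥ 0.

|W_n| = 4·3^n − 2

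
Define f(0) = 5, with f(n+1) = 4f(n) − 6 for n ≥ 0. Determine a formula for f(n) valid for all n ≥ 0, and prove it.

Claim: f(n) = 3·4^n + 2.

Base case: f(0) = 5, and 3·4^0 + 2 = 3 + 2 = 5.
Assume f(j) = 3·4^j + 2 for some j ≥ 0.
Then f(j+1) = 4f(j) − 6 = 4·(3·4^j + 2) − 6 = 12·4^j + 8 − 6 = 3·4^{j+1} + 2.
So the formula holds for j+1, and by induction f(n) = 3·4^n + 2 for all n ≥ 0.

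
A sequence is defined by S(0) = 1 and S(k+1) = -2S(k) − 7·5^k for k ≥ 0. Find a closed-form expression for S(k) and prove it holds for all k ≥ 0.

Claim: S(k) = 2·(-2)^k − 5^k.

Base case: S(0) = 1, and 2·(-2)^0 − 5^0 = 2 − 1 = 1.
Assume S(r) = 2·(-2)^r − 5^r for some r ≥ 0.
Then S(r+1) = -2S(r) − 7·5^r = -2·(2·(-2)^r − 5^r) − 7·5^r = 2·(-2)^{r+1} + 2·5^r − 7·5^r = 2·(-2)^{r+1} − 5·5^r = 2·(-2)^{r+1} − 5^{r+1}.
Hence S(k) = 2·(-2)^k − 5^k for every k ≥ 0, by induction.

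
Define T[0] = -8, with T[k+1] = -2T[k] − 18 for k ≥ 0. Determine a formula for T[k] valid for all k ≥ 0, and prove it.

Claim: T[k] = -2·(-2)^k − 6.

Base case: T[0] = -8, and -2·(-2)^0 − 6 = -2 − 6 = -8.
Assume T[j] = -2·(-2)^j − 6 for some j ≥ 0.
Then T[j+1] = -2T[j] − 18 = -2·(-2·(-2)^j − 6) − 18 = 4·(-2)^j + 12 − 18 = -2·(-2)^{j+1} − 6.
So the formula holds for j+1, and by induction T[k] = -2·(-2)^k − 6 for all k ≥ 0.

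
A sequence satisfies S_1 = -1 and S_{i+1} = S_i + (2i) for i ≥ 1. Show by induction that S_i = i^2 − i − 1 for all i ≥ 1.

Base case: S_1 = -1, and 1^2 − 1 − 1 = -1.
Assume S_m = m^2 − m − 1.
Then S_{m+1} = S_m + (2m) = (m^2 − m − 1) + (2m) = m^2 + m − 1,
and (m+1)^2 − (m+1) − 1 = m^2 + m − 1.
By induction, S_i = i^2 − i − 1 for all i ≥ 1.

S_i = i^2 − i − 1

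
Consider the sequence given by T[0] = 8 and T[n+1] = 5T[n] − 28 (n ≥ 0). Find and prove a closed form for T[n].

Claim: T[n] = 5^n + 7.

Base case: T[0] = 8, and 5^0 + 7 = 1 + 7 = 8.
Assume T[r] = 5^r + 7 for some r ≥ 0.
Then T[r+1] = 5T[r] − 28 = 5·(5^r + 7) − 28 = 5^{r+1} + 35 − 28 = 5^{r+1} + 7.
So the formula holds for r+1, and by induction T[n] = 5^n + 7 for all n ≥ 0.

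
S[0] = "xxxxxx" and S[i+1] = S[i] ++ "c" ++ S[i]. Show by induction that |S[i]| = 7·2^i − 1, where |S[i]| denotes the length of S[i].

Base case: |S[0]| = 6, and 7·2^0 − 1 = 6.
Assume |S[m]| = 7·2^m − 1.
Then |S[m+1]| = |S[m]| + 1 + |S[m]| = 2|S[m]| + 1 = 2(7·2^m − 1) + 1 = 7·2^{m+1} − 2 + 1 = 7·2^{m+1} − 1.
This completes the inductive step, so |S[i]| = 7·2^i − 1 for all i ≥ 0.

|S[i]| = 7·2^i − 1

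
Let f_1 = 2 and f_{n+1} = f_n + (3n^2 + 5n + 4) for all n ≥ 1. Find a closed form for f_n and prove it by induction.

Claim: f_n = n^3 + n^2 + 2n − 2.

Base case: f_1 = 2, and 1^3 + 1^2 + 2·1 − 2 = 2.
Assume f_j = j^3 + j^2 + 2j − 2.
Then f_{j+1} = f_j + (3j^2 + 5j + 4) = (j^3 + j^2 + 2j − 2) + (3j^2 + 5j + 4) = j^3 + 4j^2 + 7j + 2,
and (j+1)^3 + (j+1)^2 + 2·(j+1) − 2 = j^3 + 4j^2 + 7j + 2.
By induction, f_n = n^3 + n^2 + 2n − 2 for all n ≥ 1.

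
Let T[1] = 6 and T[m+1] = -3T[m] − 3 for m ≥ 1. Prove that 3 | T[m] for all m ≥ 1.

Base case: T[1] = 6 = 3·2, so 3 | T[1].
Assume 3 | T[r], so T[r] = 3t for some integer t.
Then T[r+1] = -3T[r] − 3 = -3·(3t) − 3 = 3(-3t − 1), so 3 | T[r+1].
By induction, 3 | T[m] for all m ≥ 1.

3 | T[m]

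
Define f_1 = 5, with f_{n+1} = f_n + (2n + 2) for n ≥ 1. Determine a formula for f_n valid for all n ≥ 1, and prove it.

Claim: f_n = n^2 + n + 3.

Base case: f_1 = 5, and 1^2 + 1 + 3 = 5.
Assume f_k = k^2 + k + 3.
Then f_{k+1} = f_k + (2k + 2) = (k^2 + k + 3) + (2k + 2) = k^2 + 3k + 5,
and (k+1)^2 + (k+1) + 3 = k^2 + 3k + 5.
Hence f_n = n^2 + n + 3 for every n ≥ 1, by induction.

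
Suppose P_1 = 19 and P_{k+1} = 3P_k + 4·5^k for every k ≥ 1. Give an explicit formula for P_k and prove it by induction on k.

Claim: P_k = 3·3^k + 2·5^k.

Base case: P_1 = 19, and 3·3^1 + 2·5^1 = 9 + 10 = 19.
Assume P_j = 3·3^j + 2·5^j for some j ≥ 1.
Then P_{j+1} = 3P_j + 4·5^j = 3·(3·3^j + 2·5^j) + 4·5^j = 3·3^{j+1} + 6·5^j + 4·5^j = 3·3^{j+1} + 10·5^j = 3·3^{j+1} + 2·5^{j+1}.
So the formula holds for j+1, and by induction P_k = 3·3^k + 2·5^k for all k ≥ 1.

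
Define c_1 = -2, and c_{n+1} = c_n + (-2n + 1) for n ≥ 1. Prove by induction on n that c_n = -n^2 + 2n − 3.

Base case: c_1 = -2, and -1^2 + 2·1 − 3 = -2.
Assume c_k = -k^2 + 2k − 3.
Then c_{k+1} = c_k + (-2k + 1) = (-k^2 + 2k − 3) + (-2k + 1) = -k^2 − 2,
and -(k+1)^2 + 2·(k+1) − 3 = -k^2 − 2.
By induction, c_n = -n^2 + 2n − 3 for all n ≥ 1.

c_n = -n^2 + 2n − 3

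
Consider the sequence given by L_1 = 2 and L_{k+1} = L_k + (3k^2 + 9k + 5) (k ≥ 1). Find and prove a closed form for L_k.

Claim: L_k = k^3 + 3k^2 + k − 3.

Base case: L_1 = 2, and 1^3 + 3·1^2 + 1 − 3 = 2.
Assume L_r = r^3 + 3r^2 + r − 3.
Then L_{r+1} = L_r + (3r^2 + 9r + 5) = (r^3 + 3r^2 + r − 3) + (3r^2 + 9r + 5) = r^3 + 6r^2 + 10r + 2,
and (r+1)^3 + 3·(r+1)^2 + (r+1) − 3 = r^3 + 6r^2 + 10r + 2.
By induction, L_k = k^3 + 3k^2 + k − 3 for all k ≥ 1.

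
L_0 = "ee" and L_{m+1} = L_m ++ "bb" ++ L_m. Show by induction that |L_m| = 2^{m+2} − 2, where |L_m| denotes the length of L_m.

Base case: |L_0| = 2, and 2^{0+2} − 2 = 2.
Assume |L_k| = 2^{k+2} − 2.
Then |L_{k+1}| = |L_k| + 2 + |L_k| = 2|L_k| + 2 = 2(2^{k+2} − 2) + 2 = 2^{k+3} − 4 + 2 = 2^{k+3} − 2.
So the formula holds for k+1, and by induction |L_m| = 2^{m+2} − 2 for all m ≥ 0.

|L_m| = 2^{m+2} − 2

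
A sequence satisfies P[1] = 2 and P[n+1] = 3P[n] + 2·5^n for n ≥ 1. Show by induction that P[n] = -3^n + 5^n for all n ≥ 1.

Base case: P[1] = 2, and -3^1 + 5^1 = -3 + 5 = 2.
Assume P[r] = -3^r + 5^r for some r ≥ 1.
Then P[r+1] = 3P[r] + 2·5^r = 3·(-3^r + 5^r) + 2·5^r = -3^{r+1} + 3·5^r + 2·5^r = -3^{r+1} + 5·5^r = -3^{r+1} + 5^{r+1}.
Hence P[n] = -3^n + 5^n for every n ≥ 1, by induction.

P[n] = -3^n + 5^n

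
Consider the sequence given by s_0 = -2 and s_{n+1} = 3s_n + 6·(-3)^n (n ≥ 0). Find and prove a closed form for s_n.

Claim: s_n = -3^n − (-3)^n.

Base case: s_0 = -2, and -3^0 − (-3)^0 = -1 − 1 = -2.
Assume s_k = -3^k − (-3)^k for some k ≥ 0.
Then s_{k+1} = 3s_k + 6·(-3)^k = 3·(-3^k − (-3)^k) + 6·(-3)^k = -3^{k+1} − 3·(-3)^k + 6·(-3)^k = -3^{k+1} + 3·(-3)^k = -3^{k+1} − (-3)^{k+1}.
So the formula holds for k+1, and by induction s_n = -3^n − (-3)^n for all n ≥ 0.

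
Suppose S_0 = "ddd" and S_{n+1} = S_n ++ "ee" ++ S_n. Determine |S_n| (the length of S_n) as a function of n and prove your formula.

Claim: |S_n| = 5·2^n − 2.

Base case: |S_0| = 3, and 5·2^0 − 2 = 3.
Assume |S_m| = 5·2^m − 2.
Then |S_{m+1}| = |S_m| + 2 + |S_m| = 2|S_m| + 2 = 2(5·2^m − 2) + 2 = 5·2^{m+1} − 4 + 2 = 5·2^{m+1} − 2.
By induction, |S_n| = 5·2^n − 2 for all n ≥ 0.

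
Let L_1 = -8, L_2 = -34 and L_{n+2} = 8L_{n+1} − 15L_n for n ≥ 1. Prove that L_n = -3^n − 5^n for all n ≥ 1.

Base cases: L_1 = -8 and -3^1 − 5^1 = -8; L_2 = -34 and -3^2 − 5^2 = -34.
Assume L_j = -3^j − 5^j for all 1 ≤ j ≤ r, where r ≥ 2.
Then L_{r+1} = 8L_r − 15L_{r−1} = 8·(-3^r − 5^r) − 15·(-3^{r−1} − 5^{r−1}) = -(8·3 − 15)3^{r−1} − (8·5 − 15)5^{r−1} = -9·3^{r−1} − 25·5^{r−1} = -3^{r+1} − 5^{r+1}.
Hence L_n = -3^n − 5^n for every n ≥ 1, by strong induction.

L_n = -3^n − 5^n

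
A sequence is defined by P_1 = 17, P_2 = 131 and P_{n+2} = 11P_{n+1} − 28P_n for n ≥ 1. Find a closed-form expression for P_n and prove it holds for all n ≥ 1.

Claim: P_n = 3·7^n − 4^n.

Base cases: P_1 = 17 and 3·7^1 − 4^1 = 17; P_2 = 131 and 3·7^2 − 4^2 = 131.
Assume P_j = 3·7^j − 4^j for all 1 ≤ j ≤ m, where m ≥ 2.
Then P_{m+1} = 11P_m − 28P_{m−1} = 11·(3·7^m − 4^m) − 28·(3·7^{m−1} − 4^{m−1}) = 3·(11·7 − 28)7^{m−1} − (11·4 − 28)4^{m−1} = 147·7^{m−1} − 16·4^{m−1} = 3·7^{m+1} − 4^{m+1}.
Hence P_n = 3·7^n − 4^n for every n ≥ 1, by strong induction.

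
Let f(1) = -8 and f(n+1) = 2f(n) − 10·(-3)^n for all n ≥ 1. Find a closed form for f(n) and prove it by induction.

Claim: f(n) = -2^n + 2·(-3)^n.

Base case: f(1) = -8, and -2^1 + 2·(-3)^1 = -2 − 6 = -8.
Assume f(j) = -2^j + 2·(-3)^j for some j ≥ 1.
Then f(j+1) = 2f(j) − 10·(-3)^j = 2·(-2^j + 2·(-3)^j) − 10·(-3)^j = -2^{j+1} + 4·(-3)^j − 10·(-3)^j = -2^{j+1} − 6·(-3)^j = -2^{j+1} + 2·(-3)^{j+1}.
Hence f(n) = -2^n + 2·(-3)^n for every n ≥ 1, by induction.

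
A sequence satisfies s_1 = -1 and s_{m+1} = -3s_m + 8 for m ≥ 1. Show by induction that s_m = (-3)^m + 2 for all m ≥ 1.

Base case: s_1 = -1, and (-3)^1 + 2 = -3 + 2 = -1.
Assume s_k = (-3)^k + 2 for some k ≥ 1.
Then s_{k+1} = -3s_k + 8 = -3·((-3)^k + 2) + 8 = -3·(-3)^k − 6 + 8 = (-3)^{k+1} + 2.
Hence s_m = (-3)^m + 2 for every m ≥ 1, by induction.

s_m = (-3)^m + 2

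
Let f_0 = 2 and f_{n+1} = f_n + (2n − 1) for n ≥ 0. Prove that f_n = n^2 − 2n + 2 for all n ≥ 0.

Base case: f_0 = 2, and 0^2 − 2·0 + 2 = 2.
Assume f_m = m^2 − 2m + 2.
Then f_{m+1} = f_m + (2m − 1) = (m^2 − 2m + 2) + (2m − 1) = m^2 + 1,
and (m+1)^2 − 2·(m+1) + 2 = m^2 + 1.
By induction, f_n = n^2 − 2n + 2 for all n ≥ 0.

f_n = n^2 − 2n + 2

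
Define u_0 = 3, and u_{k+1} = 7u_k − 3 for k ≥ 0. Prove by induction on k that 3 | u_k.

Base case: u_0 = 3 = 3·1, so 3 | u_0.
Assume 3 | u_r, so u_r = 3t for some integer t.
Then u_{r+1} = 7u_r − 3 = 7·(3t) − 3 = 3(7t − 1), so 3 | u_{r+1}.
By induction, 3 | u_k for all k ≥ 0.

3 | u_k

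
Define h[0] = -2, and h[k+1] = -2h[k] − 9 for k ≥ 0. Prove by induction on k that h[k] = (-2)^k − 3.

Base case: h[0] = -2, and (-2)^0 − 3 = 1 − 3 = -2.
Assume h[r] = (-2)^r − 3 for some r ≥ 0.
Then h[r+1] = -2h[r] − 9 = -2·((-2)^r − 3) − 9 = -2·(-2)^r + 6 − 9 = (-2)^{r+1} − 3.
By induction, h[k] = (-2)^k − 3 for all k ≥ 0.

h[k] = (-2)^k − 3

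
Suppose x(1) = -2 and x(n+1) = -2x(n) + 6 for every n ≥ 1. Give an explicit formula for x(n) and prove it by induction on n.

Claim: x(n) = 2·(-2)^n + 2.

Base case: x(1) = -2, and 2·(-2)^1 + 2 = -4 + 2 = -2.
Assume x(m) = 2·(-2)^m + 2 for some m ≥ 1.
Then x(m+1) = -2x(m) + 6 = -2·(2·(-2)^m + 2) + 6 = -4·(-2)^m − 4 + 6 = 2·(-2)^{m+1} + 2.
So the formula holds for m+1, and by induction x(n) = 2·(-2)^n + 2 for all n ≥ 1.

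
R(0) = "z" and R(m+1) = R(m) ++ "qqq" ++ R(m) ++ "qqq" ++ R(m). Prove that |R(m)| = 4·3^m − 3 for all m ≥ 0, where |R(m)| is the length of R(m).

Base case: |R(0)| = 1, and 4·3^0 − 3 = 1.
Assume |R(r)| = 4·3^r − 3.
Then |R(r+1)| = 3|R(r)| + 6 = 3(4·3^r − 3) + 6 = 4·3^{r+1} − 9 + 6 = 4·3^{r+1} − 3.
So the formula holds for r+1, and by induction |R(m)| = 4·3^m − 3 for all m ≥ 0.

|R(m)| = 4·3^m − 3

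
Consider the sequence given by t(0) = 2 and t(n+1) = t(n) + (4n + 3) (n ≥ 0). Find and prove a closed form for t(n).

Claim: t(n) = 2n^2 + n + 2.

Base case: t(0) = 2, and 2·0^2 + 0 + 2 = 2.
Assume t(j) = 2j^2 + j + 2.
Then t(j+1) = t(j) + (4j + 3) = (2j^2 + j + 2) + (4j + 3) = 2j^2 + 5j + 5,
and 2·(j+1)^2 + (j+1) + 2 = 2j^2 + 5j + 5.
This completes the inductive step, so t(n) = 2n^2 + n + 2 for all n ≥ 0.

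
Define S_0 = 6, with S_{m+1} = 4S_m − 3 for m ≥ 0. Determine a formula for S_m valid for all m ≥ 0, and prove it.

Claim: S_m = 5·4^m + 1.

Base case: S_0 = 6, and 5·4^0 + 1 = 5 + 1 = 6.
Assume S_r = 5·4^r + 1 for some r ≥ 0.
Then S_{r+1} = 4S_r − 3 = 4·(5·4^r + 1) − 3 = 20·4^r + 4 − 3 = 5·4^{r+1} + 1.
Hence S_m = 5·4^m + 1 for every m ≥ 0, by induction.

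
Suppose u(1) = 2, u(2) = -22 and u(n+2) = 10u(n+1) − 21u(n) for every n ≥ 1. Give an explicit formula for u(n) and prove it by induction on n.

Claim: u(n) = 3·3^n − 7^n.

Base cases: u(1) = 2 and 3·3^1 − 7^1 = 2; u(2) = -22 and 3·3^2 − 7^2 = -22.
Assume u(i) = 3·3^i − 7^i for all 1 ≤ i ≤ j, where j ≥ 2.
Then u(j+1) = 10u(j) − 21u(j−1) = 10·(3·3^j − 7^j) − 21·(3·3^{j−1} − 7^{j−1}) = 3·(10·3 − 21)3^{j−1} − (10·7 − 21)7^{j−1} = 27·3^{j−1} − 49·7^{j−1} = 3·3^{j+1} − 7^{j+1}.
By strong induction, u(n) = 3·3^n − 7^n for all n ≥ 1.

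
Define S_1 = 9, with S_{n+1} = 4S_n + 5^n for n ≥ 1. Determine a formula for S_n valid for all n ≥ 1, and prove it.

Claim: S_n = 4^n + 5^n.

Base case: S_1 = 9, and 4^1 + 5^1 = 4 + 5 = 9.
Assume S_m = 4^m + 5^m for some m ≥ 1.
Then S_{m+1} = 4S_m + 5^m = 4·(4^m + 5^m) + 5^m = 4^{m+1} + 4·5^m + 5^m = 4^{m+1} + 5·5^m = 4^{m+1} + 5^{m+1}.
So the formula holds for m+1, and by induction S_n = 4^n + 5^n for all n ≥ 1.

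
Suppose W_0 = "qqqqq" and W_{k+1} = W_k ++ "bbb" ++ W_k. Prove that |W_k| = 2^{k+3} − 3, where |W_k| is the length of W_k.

Base case: |W_0| = 5, and 2^{0+3} − 3 = 5.
Assume |W_m| = 2^{m+3} − 3.
Then |W_{m+1}| = |W_m| + 3 + |W_m| = 2|W_m| + 3 = 2(2^{m+3} − 3) + 3 = 2^{m+1+3} − 6 + 3 = 2^{m+1+3} − 3.
This completes the inductive step, so |W_k| = 2^{k+3} − 3 for all k ≥ 0.

|W_k| = 2^{k+3} − 3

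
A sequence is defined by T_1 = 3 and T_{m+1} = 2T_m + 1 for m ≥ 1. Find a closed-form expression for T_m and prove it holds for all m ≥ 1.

Claim: T_m = 2^{m+1} − 1.

Base case: T_1 = 3, and 2^{1+1} − 1 = 4 − 1 = 3.
Assume T_k = 2^{k+1} − 1 for some k ≥ 1.
Then T_{k+1} = 2T_k + 1 = 2·(2^{k+1} − 1) + 1 = 2^{k+2} − 2 + 1 = 2^{k+2} − 1.
This completes the inductive step, so T_m = 2^{m+1} − 1 for all m ≥ 1.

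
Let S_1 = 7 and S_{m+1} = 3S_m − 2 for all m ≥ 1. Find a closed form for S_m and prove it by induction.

Claim: S_m = 2·3^m + 1.

Base case: S_1 = 7, and 2·3^1 + 1 = 6 + 1 = 7.
Assume S_k = 2·3^k + 1 for some k ≥ 1.
Then S_{k+1} = 3S_k − 2 = 3·(2·3^k + 1) − 2 = 6·3^k + 3 − 2 = 2·3^{k+1} + 1.
This completes the inductive step, so S_m = 2·3^m + 1 for all m ≥ 1.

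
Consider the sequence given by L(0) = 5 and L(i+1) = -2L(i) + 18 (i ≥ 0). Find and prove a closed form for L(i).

Claim: L(i) = -(-2)^i + 6.

Base case: L(0) = 5, and -(-2)^0 + 6 = -1 + 6 = 5.
Assume L(j) = -(-2)^j + 6 for some j ≥ 0.
Then L(j+1) = -2L(j) + 18 = -2·(-(-2)^j + 6) + 18 = 2·(-2)^j − 12 + 18 = -(-2)^{j+1} + 6.
So the formula holds for j+1, and by induction L(i) = -(-2)^i + 6 for all i ≥ 0.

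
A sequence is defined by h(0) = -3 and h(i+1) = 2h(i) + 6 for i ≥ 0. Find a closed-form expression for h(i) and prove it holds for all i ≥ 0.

Claim: h(i) = 3·2^i − 6.

Base case: h(0) = -3, and 3·2^0 − 6 = 3 − 6 = -3.
Assume h(j) = 3·2^j − 6 for some j ≥ 0.
Then h(j+1) = 2h(j) + 6 = 2·(3·2^j − 6) + 6 = 6·2^j − 12 + 6 = 3·2^{j+1} − 6.
So the formula holds for j+1, and by induction h(i) = 3·2^i − 6 for all i ≥ 0.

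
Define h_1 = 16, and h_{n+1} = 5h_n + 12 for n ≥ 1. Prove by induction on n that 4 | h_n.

Base case: h_1 = 16 = 4·4, so 4 | h_1.
Assume 4 | h_k, so h_k = 4t for some integer t.
Then h_{k+1} = 5h_k + 12 = 5·(4t) + 12 = 4(5t + 3), so 4 | h_{k+1}.
So the property holds for k+1, and by induction 4 | h_n for all n ≥ 1.

4 | h_n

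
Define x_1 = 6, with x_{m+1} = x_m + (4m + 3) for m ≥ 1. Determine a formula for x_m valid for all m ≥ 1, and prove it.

Claim: x_m = 2m^2 + m + 3.

Base case: x_1 = 6, and 2·1^2 + 1 + 3 = 6.
Assume x_r = 2r^2 + r + 3.
Then x_{r+1} = x_r + (4r + 3) = (2r^2 + r + 3) + (4r + 3) = 2r^2 + 5r + 6,
and 2·(r+1)^2 + (r+1) + 3 = 2r^2 + 5r + 6.
Hence x_m = 2m^2 + m + 3 for every m ≥ 1, by induction.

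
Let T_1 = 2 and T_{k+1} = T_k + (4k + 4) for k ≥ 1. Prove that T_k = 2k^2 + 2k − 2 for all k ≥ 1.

Base case: T_1 = 2, and 2·1^2 + 2·1 − 2 = 2.
Assume T_r = 2r^2 + 2r − 2.
Then T_{r+1} = T_r + (4r + 4) = (2r^2 + 2r − 2) + (4r + 4) = 2r^2 + 6r + 2,
and 2·(r+1)^2 + 2·(r+1) − 2 = 2r^2 + 6r + 2.
Hence T_k = 2k^2 + 2k − 2 for every k ≥ 1, by induction.

T_k = 2k^2 + 2k − 2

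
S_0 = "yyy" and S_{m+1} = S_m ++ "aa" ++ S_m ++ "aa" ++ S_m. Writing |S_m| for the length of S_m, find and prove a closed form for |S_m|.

Claim: |S_m| = 5·3^m − 2.

Base case: |S_0| = 3, and 5·3^0 − 2 = 3.
Assume |S_r| = 5·3^r − 2.
Then |S_{r+1}| = 3|S_r| + 4 = 3(5·3^r − 2) + 4 = 5·3^{r+1} − 6 + 4 = 5·3^{r+1} − 2.
This completes the inductive step, so |S_m| = 5·3^m − 2 for all m ≥ 0.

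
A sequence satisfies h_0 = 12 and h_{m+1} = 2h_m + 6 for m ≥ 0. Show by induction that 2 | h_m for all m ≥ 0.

Base case: h_0 = 12 = 2·6, so 2 | h_0.
Assume 2 | h_j, so h_j = 2t for some integer t.
Then h_{j+1} = 2h_j + 6 = 2·(2t) + 6 = 2(2t + 3), so 2 | h_{j+1}.
By induction, 2 | h_m for all m ≥ 0.

2 | h_m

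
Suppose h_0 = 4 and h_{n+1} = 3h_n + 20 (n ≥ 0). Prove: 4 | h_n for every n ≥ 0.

Base case: h_0 = 4 = 4·1, so 4 | h_0.
Assume 4 | h_r, so h_r = 4t for some integer t.
Then h_{r+1} = 3h_r + 20 = 3·(4t) + 20 = 4(3t + 5), so 4 | h_{r+1}.
By induction, 4 | h_n for all n ≥ 0.

4 | h_n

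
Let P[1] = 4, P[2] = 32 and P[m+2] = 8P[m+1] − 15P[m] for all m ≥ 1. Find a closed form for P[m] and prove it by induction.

Claim: P[m] = 2·5^m − 2·3^m.

Base cases: P[1] = 4 and 2·5^1 − 2·3^1 = 4; P[2] = 32 and 2·5^2 − 2·3^2 = 32.
Assume P[j] = 2·5^j − 2·3^j for all 1 ≤ j ≤ r, where r ≥ 2.
Then P[r+1] = 8P[r] − 15P[r−1] = 8·(2·5^r − 2·3^r) − 15·(2·5^{r−1} − 2·3^{r−1}) = 2·(8·5 − 15)5^{r−1} − 2·(8·3 − 15)3^{r−1} = 50·5^{r−1} − 18·3^{r−1} = 2·5^{r+1} − 2·3^{r+1}.
So the formula holds for r+1, and by strong induction P[m] = 2·5^m − 2·3^m for all m ≥ 1.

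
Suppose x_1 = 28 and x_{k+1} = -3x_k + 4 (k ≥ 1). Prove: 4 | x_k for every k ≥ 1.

Base case: x_1 = 28 = 4·7, so 4 | x_1.
Assume 4 | x_m, so x_m = 4t for some integer t.
Then x_{m+1} = -3x_m + 4 = -3·(4t) + 4 = 4(-3t + 1), so 4 | x_{m+1}.
By induction, 4 | x_k for all k ≥ 1.

4 | x_k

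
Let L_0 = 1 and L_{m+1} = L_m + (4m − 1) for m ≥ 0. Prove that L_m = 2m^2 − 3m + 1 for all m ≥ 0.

Base case: L_0 = 1, and 2·0^2 − 3·0 + 1 = 1.
Assume L_k = 2k^2 − 3k + 1.
Then L_{k+1} = L_k + (4k − 1) = (2k^2 − 3k + 1) + (4k − 1) = 2k^2 + k,
and 2·(k+1)^2 − 3·(k+1) + 1 = 2k^2 + k.
By induction, L_m = 2m^2 − 3m + 1 for all m ≥ 0.

L_m = 2m^2 − 3m + 1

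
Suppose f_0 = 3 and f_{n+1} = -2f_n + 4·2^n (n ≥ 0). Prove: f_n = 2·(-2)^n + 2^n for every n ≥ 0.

Base case: f_0 = 3, and 2·(-2)^0 + 2^0 = 2 + 1 = 3.
Assume f_m = 2·(-2)^m + 2^m for some m ≥ 0.
Then f_{m+1} = -2f_m + 4·2^m = -2·(2·(-2)^m + 2^m) + 4·2^m = 2·(-2)^{m+1} − 2·2^m + 4·2^m = 2·(-2)^{m+1} + 2·2^m = 2·(-2)^{m+1} + 2^{m+1}.
This completes the inductive step, so f_n = 2·(-2)^n + 2^n for all n ≥ 0.

f_n = 2·(-2)^n + 2^n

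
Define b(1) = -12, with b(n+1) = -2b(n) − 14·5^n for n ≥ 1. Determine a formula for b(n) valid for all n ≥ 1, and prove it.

Claim: b(n) = (-2)^n − 2·5^n.

Base case: b(1) = -12, and (-2)^1 − 2·5^1 = -2 − 10 = -12.
Assume b(r) = (-2)^r − 2·5^r for some r ≥ 1.
Then b(r+1) = -2b(r) − 14·5^r = -2·((-2)^r − 2·5^r) − 14·5^r = (-2)^{r+1} + 4·5^r − 14·5^r = (-2)^{r+1} − 10·5^r = (-2)^{r+1} − 2·5^{r+1}.
So the formula holds for r+1, and by induction b(n) = (-2)^n − 2·5^n for all n ≥ 1.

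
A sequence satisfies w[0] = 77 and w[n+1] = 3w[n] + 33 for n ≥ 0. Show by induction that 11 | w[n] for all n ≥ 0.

Base case: w[0] = 77 = 11·7, so 11 | w[0].
Assume 11 | w[r], so w[r] = 11t for some integer t.
Then w[r+1] = 3w[r] + 33 = 3·(11t) + 33 = 11(3t + 3), so 11 | w[r+1].
So the property holds for r+1, and by induction 11 | w[n] for all n ≥ 0.

11 | w[n]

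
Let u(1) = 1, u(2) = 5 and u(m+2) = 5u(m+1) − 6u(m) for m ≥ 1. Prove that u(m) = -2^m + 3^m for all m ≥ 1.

Base cases: u(1) = 1 and -2^1 + 3^1 = 1; u(2) = 5 and -2^2 + 3^2 = 5.
Assume u(j) = -2^j + 3^j for all 1 ≤ j ≤ r, where r ≥ 2.
Then u(r+1) = 5u(r) − 6u(r−1) = 5·(-2^r + 3^r) − 6·(-2^{r−1} + 3^{r−1}) = -(5·2 − 6)2^{r−1} + (5·3 − 6)3^{r−1} = -4·2^{r−1} + 9·3^{r−1} = -2^{r+1} + 3^{r+1}.
By strong induction, u(m) = -2^m + 3^m for all m ≥ 1.

u(m) = -2^m + 3^m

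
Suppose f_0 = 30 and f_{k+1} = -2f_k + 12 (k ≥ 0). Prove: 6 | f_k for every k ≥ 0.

Base case: f_0 = 30 = 6·5, so 6 | f_0.
Assume 6 | f_j, so f_j = 6t for some integer t.
Then f_{j+1} = -2f_j + 12 = -2·(6t) + 12 = 6(-2t + 2), so 6 | f_{j+1}.
Hence 6 | f_k for every k ≥ 0, by induction.

6 | f_k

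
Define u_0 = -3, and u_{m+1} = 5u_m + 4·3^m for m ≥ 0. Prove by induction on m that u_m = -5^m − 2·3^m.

Base case: u_0 = -3, and -5^0 − 2·3^0 = -1 − 2 = -3.
Assume u_k = -5^k − 2·3^k for some k ≥ 0.
Then u_{k+1} = 5u_k + 4·3^k = 5·(-5^k − 2·3^k) + 4·3^k = -5^{k+1} − 10·3^k + 4·3^k = -5^{k+1} − 6·3^k = -5^{k+1} − 2·3^{k+1}.
This completes the inductive step, so u_m = -5^m − 2·3^m for all m ≥ 0.

u_m = -5^m − 2·3^m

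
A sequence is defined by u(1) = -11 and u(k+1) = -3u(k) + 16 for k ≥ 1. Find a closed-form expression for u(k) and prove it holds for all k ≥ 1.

Claim: u(k) = 5·(-3)^k + 4.

Base case: u(1) = -11, and 5·(-3)^1 + 4 = -15 + 4 = -11.
Assume u(m) = 5·(-3)^m + 4 for some m ≥ 1.
Then u(m+1) = -3u(m) + 16 = -3·(5·(-3)^m + 4) + 16 = -15·(-3)^m − 12 + 16 = 5·(-3)^{m+1} + 4.
Hence u(k) = 5·(-3)^k + 4 for every k ≥ 1, by induction.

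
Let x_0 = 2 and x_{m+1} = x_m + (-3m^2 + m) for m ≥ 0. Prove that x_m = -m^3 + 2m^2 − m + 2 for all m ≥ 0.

Base case: x_0 = 2, and -0^3 + 2·0^2 − 0 + 2 = 2.
Assume x_k = -k^3 + 2k^2 − k + 2.
Then x_{k+1} = x_k + (-3k^2 + k) = (-k^3 + 2k^2 − k + 2) + (-3k^2 + k) = -k^3 − k^2 + 2,
and -(k+1)^3 + 2·(k+1)^2 − (k+1) + 2 = -k^3 − k^2 + 2.
This completes the inductive step, so x_m = -m^3 + 2m^2 − m + 2 for all m ≥ 0.

x_m = -m^3 + 2m^2 − m + 2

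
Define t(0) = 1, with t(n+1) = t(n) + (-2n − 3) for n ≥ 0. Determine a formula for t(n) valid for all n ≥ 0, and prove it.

Claim: t(n) = -n^2 − 2n + 1.

Base case: t(0) = 1, and -0^2 − 2·0 + 1 = 1.
Assume t(m) = -m^2 − 2m + 1.
Then t(m+1) = t(m) + (-2m − 3) = (-m^2 − 2m + 1) + (-2m − 3) = -m^2 − 4m − 2,
and -(m+1)^2 − 2·(m+1) + 1 = -m^2 − 4m − 2.
This completes the inductive step, so t(n) = -n^2 − 2n + 1 for all n ≥ 0.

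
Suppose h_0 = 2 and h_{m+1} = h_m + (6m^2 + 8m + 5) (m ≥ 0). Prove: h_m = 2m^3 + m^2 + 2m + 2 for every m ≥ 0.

Base case: h_0 = 2, and 2·0^3 + 0^2 + 2·0 + 2 = 2.
Assume h_k = 2k^3 + k^2 + 2k + 2.
Then h_{k+1} = h_k + (6k^2 + 8k + 5) = (2k^3 + k^2 + 2k + 2) + (6k^2 + 8k + 5) = 2k^3 + 7k^2 + 10k + 7,
and 2·(k+1)^3 + (k+1)^2 + 2·(k+1) + 2 = 2k^3 + 7k^2 + 10k + 7.
Hence h_m = 2m^3 + m^2 + 2m + 2 for every m ≥ 0, by induction.

h_m = 2m^3 + m^2 + 2m + 2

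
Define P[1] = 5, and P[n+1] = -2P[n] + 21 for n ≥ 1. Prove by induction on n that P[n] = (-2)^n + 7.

Base case: P[1] = 5, and (-2)^1 + 7 = -2 + 7 = 5.
Assume P[m] = (-2)^m + 7 for some m ≥ 1.
Then P[m+1] = -2P[m] + 21 = -2·((-2)^m + 7) + 21 = -2·(-2)^m − 14 + 21 = (-2)^{m+1} + 7.
Hence P[n] = (-2)^n + 7 for every n ≥ 1, by induction.

P[n] = (-2)^n + 7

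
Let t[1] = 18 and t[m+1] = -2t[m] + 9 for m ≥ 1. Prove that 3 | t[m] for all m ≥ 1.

Base case: t[1] = 18 = 3·6, so 3 | t[1].
Assume 3 | t[r], so t[r] = 3s for some integer s.
Then t[r+1] = -2t[r] + 9 = -2·(3s) + 9 = 3(-2s + 3), so 3 | t[r+1].
Hence 3 | t[m] for every m ≥ 1, by induction.

3 | t[m]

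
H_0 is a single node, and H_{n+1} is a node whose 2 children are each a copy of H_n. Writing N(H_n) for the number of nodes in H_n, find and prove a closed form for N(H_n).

Claim: N(H_n) = 2^{n+1} − 1.

Base case: N(H_0) = 1, and 2^{0+1} − 1 = 1.
Assume N(H_j) = 2^{j+1} − 1.
Then N(H_{j+1}) = 1 + 2N(H_j) = 1 + 2(2^{j+1} − 1) = 2^{j+2} − 2 + 1 = 2^{j+2} − 1.
This completes the inductive step, so N(H_n) = 2^{n+1} − 1 for all n ≥ 0.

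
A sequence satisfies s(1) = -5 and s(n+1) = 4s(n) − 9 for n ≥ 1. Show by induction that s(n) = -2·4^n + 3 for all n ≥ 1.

Base case: s(1) = -5, and -2·4^1 + 3 = -8 + 3 = -5.
Assume s(r) = -2·4^r + 3 for some r ≥ 1.
Then s(r+1) = 4s(r) − 9 = 4·(-2·4^r + 3) − 9 = -8·4^r + 12 − 9 = -2·4^{r+1} + 3.
By induction, s(n) = -2·4^n + 3 for all n ≥ 1.

s(n) = -2·4^n + 3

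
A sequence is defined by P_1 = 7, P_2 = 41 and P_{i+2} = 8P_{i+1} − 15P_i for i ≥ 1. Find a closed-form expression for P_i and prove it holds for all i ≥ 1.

Claim: P_i = -3^i + 2·5^i.

Base cases: P_1 = 7 and -3^1 + 2·5^1 = 7; P_2 = 41 and -3^2 + 2·5^2 = 41.
Assume P_t = -3^t + 2·5^t for all 1 ≤ t ≤ j, where j ≥ 2.
Then P_{j+1} = 8P_j − 15P_{j−1} = 8·(-3^j + 2·5^j) − 15·(-3^{j−1} + 2·5^{j−1}) = -(8·3 − 15)3^{j−1} + 2·(8·5 − 15)5^{j−1} = -9·3^{j−1} + 50·5^{j−1} = -3^{j+1} + 2·5^{j+1}.
Hence P_i = -3^i + 2·5^i for every i ≥ 1, by strong induction.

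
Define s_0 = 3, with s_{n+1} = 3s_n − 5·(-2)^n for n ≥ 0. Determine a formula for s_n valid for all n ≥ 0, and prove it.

Claim: s_n = 2·3^n + (-2)^n.

Base case: s_0 = 3, and 2·3^0 + (-2)^0 = 2 + 1 = 3.
Assume s_m = 2·3^m + (-2)^m for some m ≥ 0.
Then s_{m+1} = 3s_m − 5·(-2)^m = 3·(2·3^m + (-2)^m) − 5·(-2)^m = 2·3^{m+1} + 3·(-2)^m − 5·(-2)^m = 2·3^{m+1} − 2·(-2)^m = 2·3^{m+1} + (-2)^{m+1}.
By induction, s_n = 2·3^n + (-2)^n for all n ≥ 0.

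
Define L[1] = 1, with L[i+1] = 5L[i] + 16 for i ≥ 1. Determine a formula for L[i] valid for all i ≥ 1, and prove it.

Claim: L[i] = 5^i − 4.

Base case: L[1] = 1, and 5^1 − 4 = 5 − 4 = 1.
Assume L[m] = 5^m − 4 for some m ≥ 1.
Then L[m+1] = 5L[m] + 16 = 5·(5^m − 4) + 16 = 5^{m+1} − 20 + 16 = 5^{m+1} − 4.
This completes the inductive step, so L[i] = 5^i − 4 for all i ≥ 1.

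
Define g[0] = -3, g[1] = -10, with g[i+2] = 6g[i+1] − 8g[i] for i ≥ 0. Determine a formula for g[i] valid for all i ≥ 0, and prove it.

Claim: g[i] = -2^i − 2·4^i.

Base cases: g[0] = -3 and -2^0 − 2·4^0 = -3; g[1] = -10 and -2^1 − 2·4^1 = -10.
Assume g[j] = -2^j − 2·4^j for all 0 ≤ j ≤ r, where r ≥ 1.
Then g[r+1] = 6g[r] − 8g[r−1] = 6·(-2^r − 2·4^r) − 8·(-2^{r−1} − 2·4^{r−1}) = -(6·2 − 8)2^{r−1} − 2·(6·4 − 8)4^{r−1} = -4·2^{r−1} − 32·4^{r−1} = -2^{r+1} − 2·4^{r+1}.
By strong induction, g[i] = -2^i − 2·4^i for all i ≥ 0.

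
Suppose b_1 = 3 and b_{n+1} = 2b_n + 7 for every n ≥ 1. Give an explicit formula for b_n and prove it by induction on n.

Claim: b_n = 5·2^n − 7.

Base case: b_1 = 3, and 5·2^1 − 7 = 10 − 7 = 3.
Assume b_m = 5·2^m − 7 for some m ≥ 1.
Then b_{m+1} = 2b_m + 7 = 2·(5·2^m − 7) + 7 = 10·2^m − 14 + 7 = 5·2^{m+1} − 7.
This completes the inductive step, so b_n = 5·2^n − 7 for all n ≥ 1.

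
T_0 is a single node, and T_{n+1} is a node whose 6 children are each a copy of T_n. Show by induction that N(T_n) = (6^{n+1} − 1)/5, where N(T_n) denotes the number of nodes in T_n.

Base case: N(T_0) = 1, and (6^{0+1} − 1)/5 = 1.
Assume N(T_m) = (6^{m+1} − 1)/5.
Then N(T_{m+1}) = 1 + 6N(T_m) = 1 + 6·(6^{m+1} − 1)/5 = 1 + (6^{m+2} − 6)/5 = (5 + 6^{m+2} − 6)/5 = (6^{m+2} − 1)/5.
Hence N(T_n) = (6^{n+1} − 1)/5 for every n ≥ 0, by induction.

N(T_n) = (6^{n+1} − 1)/5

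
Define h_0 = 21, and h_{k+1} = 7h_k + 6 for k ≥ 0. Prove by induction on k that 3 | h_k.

Base case: h_0 = 21 = 3·7, so 3 | h_0.
Assume 3 | h_j, so h_j = 3t for some integer t.
Then h_{j+1} = 7h_j + 6 = 7·(3t) + 6 = 3(7t + 2), so 3 | h_{j+1}.
So the property holds for j+1, and by induction 3 | h_k for all k ≥ 0.

3 | h_k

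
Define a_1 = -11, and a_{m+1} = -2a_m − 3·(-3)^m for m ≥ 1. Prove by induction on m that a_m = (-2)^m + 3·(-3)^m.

Base case: a_1 = -11, and (-2)^1 + 3·(-3)^1 = -2 − 9 = -11.
Assume a_r = (-2)^r + 3·(-3)^r for some r ≥ 1.
Then a_{r+1} = -2a_r − 3·(-3)^r = -2·((-2)^r + 3·(-3)^r) − 3·(-3)^r = (-2)^{r+1} − 6·(-3)^r − 3·(-3)^r = (-2)^{r+1} − 9·(-3)^r = (-2)^{r+1} + 3·(-3)^{r+1}.
Hence a_m = (-2)^m + 3·(-3)^m for every m ≥ 1, by induction.

a_m = (-2)^m + 3·(-3)^m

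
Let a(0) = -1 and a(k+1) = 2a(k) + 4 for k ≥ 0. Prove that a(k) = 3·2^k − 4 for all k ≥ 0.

Base case: a(0) = -1, and 3·2^0 − 4 = 3 − 4 = -1.
Assume a(m) = 3·2^m − 4 for some m ≥ 0.
Then a(m+1) = 2a(m) + 4 = 2·(3·2^m − 4) + 4 = 6·2^m − 8 + 4 = 3·2^{m+1} − 4.
This completes the inductive step, so a(k) = 3·2^k − 4 for all k ≥ 0.

a(k) = 3·2^k − 4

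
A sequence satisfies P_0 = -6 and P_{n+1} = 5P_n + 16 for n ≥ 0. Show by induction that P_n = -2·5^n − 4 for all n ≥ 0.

Base case: P_0 = -6, and -2·5^0 − 4 = -2 − 4 = -6.
Assume P_m = -2·5^m − 4 for some m ≥ 0.
Then P_{m+1} = 5P_m + 16 = 5·(-2·5^m − 4) + 16 = -10·5^m − 20 + 16 = -2·5^{m+1} − 4.
Hence P_n = -2·5^n − 4 for every n ≥ 0, by induction.

P_n = -2·5^n − 4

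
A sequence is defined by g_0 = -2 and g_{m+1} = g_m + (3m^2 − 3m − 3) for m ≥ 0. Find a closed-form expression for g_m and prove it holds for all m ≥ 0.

Claim: g_m = m^3 − 3m^2 − m − 2.

Base case: g_0 = -2, and 0^3 − 3·0^2 − 0 − 2 = -2.
Assume g_k = k^3 − 3k^2 − k − 2.
Then g_{k+1} = g_k + (3k^2 − 3k − 3) = (k^3 − 3k^2 − k − 2) + (3k^2 − 3k − 3) = k^3 − 4k − 5,
and (k+1)^3 − 3·(k+1)^2 − (k+1) − 2 = k^3 − 4k − 5.
By induction, g_m = m^3 − 3m^2 − m − 2 for all m ≥ 0.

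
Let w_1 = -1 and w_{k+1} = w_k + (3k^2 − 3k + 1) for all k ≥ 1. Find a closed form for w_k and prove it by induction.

Claim: w_k = k^3 − 3k^2 + 3k − 2.

Base case: w_1 = -1, and 1^3 − 3·1^2 + 3·1 − 2 = -1.
Assume w_j = j^3 − 3j^2 + 3j − 2.
Then w_{j+1} = w_j + (3j^2 − 3j + 1) = (j^3 − 3j^2 + 3j − 2) + (3j^2 − 3j + 1) = j^3 − 1,
and (j+1)^3 − 3·(j+1)^2 + 3·(j+1) − 2 = j^3 − 1.
This completes the inductive step, so w_k = k^3 − 3k^2 + 3k − 2 for all k ≥ 1.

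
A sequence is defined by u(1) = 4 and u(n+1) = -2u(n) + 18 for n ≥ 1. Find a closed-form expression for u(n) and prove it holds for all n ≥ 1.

Claim: u(n) = (-2)^n + 6.

Base case: u(1) = 4, and (-2)^1 + 6 = -2 + 6 = 4.
Assume u(k) = (-2)^k + 6 for some k ≥ 1.
Then u(k+1) = -2u(k) + 18 = -2·((-2)^k + 6) + 18 = -2·(-2)^k − 12 + 18 = (-2)^{k+1} + 6.
Hence u(n) = (-2)^n + 6 for every n ≥ 1, by induction.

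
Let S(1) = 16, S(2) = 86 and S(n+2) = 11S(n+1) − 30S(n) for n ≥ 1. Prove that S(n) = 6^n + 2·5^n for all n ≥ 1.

Base cases: S(1) = 16 and 6^1 + 2·5^1 = 16; S(2) = 86 and 6^2 + 2·5^2 = 86.
Assume S(j) = 6^j + 2·5^j for all 1 ≤ j ≤ k, where k ≥ 2.
Then S(k+1) = 11S(k) − 30S(k−1) = 11·(6^k + 2·5^k) − 30·(6^{k−1} + 2·5^{k−1}) = (11·6 − 30)6^{k−1} + 2·(11·5 − 30)5^{k−1} = 36·6^{k−1} + 50·5^{k−1} = 6^{k+1} + 2·5^{k+1}.
By strong induction, S(n) = 6^n + 2·5^n for all n ≥ 1.

S(n) = 6^n + 2·5^n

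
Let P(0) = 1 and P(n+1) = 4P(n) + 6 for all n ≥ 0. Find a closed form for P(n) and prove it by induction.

Claim: P(n) = 3·4^n − 2.

Base case: P(0) = 1, and 3·4^0 − 2 = 3 − 2 = 1.
Assume P(r) = 3·4^r − 2 for some r ≥ 0.
Then P(r+1) = 4P(r) + 6 = 4·(3·4^r − 2) + 6 = 12·4^r − 8 + 6 = 3·4^{r+1} − 2.
This completes the inductive step, so P(n) = 3·4^n − 2 for all n ≥ 0.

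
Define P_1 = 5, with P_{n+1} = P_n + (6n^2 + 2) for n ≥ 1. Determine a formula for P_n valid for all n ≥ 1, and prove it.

Claim: P_n = 2n^3 − 3n^2 + 3n + 3.

Base case: P_1 = 5, and 2·1^3 − 3·1^2 + 3·1 + 3 = 5.
Assume P_r = 2r^3 − 3r^2 + 3r + 3.
Then P_{r+1} = P_r + (6r^2 + 2) = (2r^3 − 3r^2 + 3r + 3) + (6r^2 + 2) = 2r^3 + 3r^2 + 3r + 5,
and 2·(r+1)^3 − 3·(r+1)^2 + 3·(r+1) + 3 = 2r^3 + 3r^2 + 3r + 5.
By induction, P_n = 2n^3 − 3n^2 + 3n + 3 for all n ≥ 1.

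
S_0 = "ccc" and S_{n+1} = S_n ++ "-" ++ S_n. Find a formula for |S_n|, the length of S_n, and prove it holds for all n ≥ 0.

Claim: |S_n| = 2^{n+2} − 1.

Base case: |S_0| = 3, and 2^{0+2} − 1 = 3.
Assume |S_r| = 2^{r+2} − 1.
Then |S_{r+1}| = |S_r| + 1 + |S_r| = 2|S_r| + 1 = 2(2^{r+2} − 1) + 1 = 2^{r+3} − 2 + 1 = 2^{r+3} − 1.
So the formula holds for r+1, and by induction |S_n| = 2^{n+2} − 1 for all n ≥ 0.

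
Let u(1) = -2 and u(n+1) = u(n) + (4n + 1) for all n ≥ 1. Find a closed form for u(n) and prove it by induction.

Claim: u(n) = 2n^2 − n − 3.

Base case: u(1) = -2, and 2·1^2 − 1 − 3 = -2.
Assume u(k) = 2k^2 − k − 3.
Then u(k+1) = u(k) + (4k + 1) = (2k^2 − k − 3) + (4k + 1) = 2k^2 + 3k − 2,
and 2·(k+1)^2 − (k+1) − 3 = 2k^2 + 3k − 2.
By induction, u(n) = 2n^2 − n − 3 for all n ≥ 1.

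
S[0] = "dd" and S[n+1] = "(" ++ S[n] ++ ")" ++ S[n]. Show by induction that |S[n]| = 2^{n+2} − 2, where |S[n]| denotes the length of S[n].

Base case: |S[0]| = 2, and 2^{0+2} − 2 = 2.
Assume |S[m]| = 2^{m+2} − 2.
Then |S[m+1]| = 1 + |S[m]| + 1 + |S[m]| = 2|S[m]| + 2 = 2(2^{m+2} − 2) + 2 = 2^{m+3} − 4 + 2 = 2^{m+3} − 2.
This completes the inductive step, so |S[n]| = 2^{n+2} − 2 for all n ≥ 0.

|S[n]| = 2^{n+2} − 2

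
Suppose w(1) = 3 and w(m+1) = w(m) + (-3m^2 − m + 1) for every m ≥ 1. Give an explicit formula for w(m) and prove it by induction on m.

Claim: w(m) = -m^3 + m^2 + m + 2.

Base case: w(1) = 3, and -1^3 + 1^2 + 1 + 2 = 3.
Assume w(j) = -j^3 + j^2 + j + 2.
Then w(j+1) = w(j) + (-3j^2 − j + 1) = (-j^3 + j^2 + j + 2) + (-3j^2 − j + 1) = -j^3 − 2j^2 + 3,
and -(j+1)^3 + (j+1)^2 + (j+1) + 2 = -j^3 − 2j^2 + 3.
Hence w(m) = -m^3 + m^2 + m + 2 for every m ≥ 1, by induction.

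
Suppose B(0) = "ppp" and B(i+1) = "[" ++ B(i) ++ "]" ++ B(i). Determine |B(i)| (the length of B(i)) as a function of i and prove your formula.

Claim: |B(i)| = 5·2^i − 2.

Base case: |B(0)| = 3, and 5·2^0 − 2 = 3.
Assume |B(m)| = 5·2^m − 2.
Then |B(m+1)| = 1 + |B(m)| + 1 + |B(m)| = 2|B(m)| + 2 = 2(5·2^m − 2) + 2 = 5·2^{m+1} − 4 + 2 = 5·2^{m+1} − 2.
This completes the inductive step, so |B(i)| = 5·2^i − 2 for all i ≥ 0.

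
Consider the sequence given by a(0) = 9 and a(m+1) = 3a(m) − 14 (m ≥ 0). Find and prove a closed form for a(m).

Claim: a(m) = 2·3^m + 7.

Base case: a(0) = 9, and 2·3^0 + 7 = 2 + 7 = 9.
Assume a(j) = 2·3^j + 7 for some j ≥ 0.
Then a(j+1) = 3a(j) − 14 = 3·(2·3^j + 7) − 14 = 6·3^j + 21 − 14 = 2·3^{j+1} + 7.
Hence a(m) = 2·3^m + 7 for every m ≥ 0, by induction.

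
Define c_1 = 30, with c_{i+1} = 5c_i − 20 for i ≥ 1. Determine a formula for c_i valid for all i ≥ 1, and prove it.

Claim: c_i = 5^{i+1} + 5.

Base case: c_1 = 30, and 5^{1+1} + 5 = 25 + 5 = 30.
Assume c_m = 5^{m+1} + 5 for some m ≥ 1.
Then c_{m+1} = 5c_m − 20 = 5·(5^{m+1} + 5) − 20 = 5^{m+2} + 25 − 20 = 5^{m+2} + 5.
So the formula holds for m+1, and by induction c_i = 5^{i+1} + 5 for all i ≥ 1.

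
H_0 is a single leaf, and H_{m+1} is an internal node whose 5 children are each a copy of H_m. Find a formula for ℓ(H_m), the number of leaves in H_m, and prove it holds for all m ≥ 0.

Claim: ℓ(H_m) = 5^m.

Base case: ℓ(H_0) = 1, and 5^0 = 1.
Assume ℓ(H_k) = 5^k.
Then ℓ(H_{k+1}) = 5·ℓ(H_k) = 5·5^k = 5^{k+1}.
This completes the inductive step, so ℓ(H_m) = 5^m for all m ≥ 0.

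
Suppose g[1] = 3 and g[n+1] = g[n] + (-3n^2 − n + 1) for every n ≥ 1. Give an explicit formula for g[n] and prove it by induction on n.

Claim: g[n] = -n^3 + n^2 + n + 2.

Base case: g[1] = 3, and -1^3 + 1^2 + 1 + 2 = 3.
Assume g[m] = -m^3 + m^2 + m + 2.
Then g[m+1] = g[m] + (-3m^2 − m + 1) = (-m^3 + m^2 + m + 2) + (-3m^2 − m + 1) = -m^3 − 2m^2 + 3,
and -(m+1)^3 + (m+1)^2 + (m+1) + 2 = -m^3 − 2m^2 + 3.
This completes the inductive step, so g[n] = -n^3 + n^2 + n + 2 for all n ≥ 1.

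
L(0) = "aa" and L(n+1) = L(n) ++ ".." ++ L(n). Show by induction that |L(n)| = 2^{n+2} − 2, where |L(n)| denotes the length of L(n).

Base case: |L(0)| = 2, and 2^{0+2} − 2 = 2.
Assume |L(r)| = 2^{r+2} − 2.
Then |L(r+1)| = |L(r)| + 2 + |L(r)| = 2|L(r)| + 2 = 2(2^{r+2} − 2) + 2 = 2^{r+3} − 4 + 2 = 2^{r+3} − 2.
Hence |L(n)| = 2^{n+2} − 2 for every n ≥ 0, by induction.

|L(n)| = 2^{n+2} − 2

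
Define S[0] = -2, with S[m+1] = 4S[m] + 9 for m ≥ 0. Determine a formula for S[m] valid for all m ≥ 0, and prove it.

Claim: S[m] = 4^m − 3.

Base case: S[0] = -2, and 4^0 − 3 = 1 − 3 = -2.
Assume S[j] = 4^j − 3 for some j ≥ 0.
Then S[j+1] = 4S[j] + 9 = 4·(4^j − 3) + 9 = 4^{j+1} − 12 + 9 = 4^{j+1} − 3.
So the formula holds for j+1, and by induction S[m] = 4^m − 3 for all m ≥ 0.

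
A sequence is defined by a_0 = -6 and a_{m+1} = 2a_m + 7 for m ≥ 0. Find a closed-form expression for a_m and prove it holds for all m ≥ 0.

Claim: a_m = 2^m − 7.

Base case: a_0 = -6, and 2^0 − 7 = 1 − 7 = -6.
Assume a_j = 2^j − 7 for some j ≥ 0.
Then a_{j+1} = 2a_j + 7 = 2·(2^j − 7) + 7 = 2^{j+1} − 14 + 7 = 2^{j+1} − 7.
Hence a_m = 2^m − 7 for every m ≥ 0, by induction.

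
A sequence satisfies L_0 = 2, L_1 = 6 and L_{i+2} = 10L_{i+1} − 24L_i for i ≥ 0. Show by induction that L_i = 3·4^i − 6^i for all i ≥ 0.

Base cases: L_0 = 2 and 3·4^0 − 6^0 = 2; L_1 = 6 and 3·4^1 − 6^1 = 6.
Assume L_j = 3·4^j − 6^j for all 0 ≤ j ≤ r, where r ≥ 1.
Then L_{r+1} = 10L_r − 24L_{r−1} = 10·(3·4^r − 6^r) − 24·(3·4^{r−1} − 6^{r−1}) = 3·(10·4 − 24)4^{r−1} − (10·6 − 24)6^{r−1} = 48·4^{r−1} − 36·6^{r−1} = 3·4^{r+1} − 6^{r+1}.
This completes the inductive step, so L_i = 3·4^i − 6^i for all i ≥ 0.

L_i = 3·4^i − 6^i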